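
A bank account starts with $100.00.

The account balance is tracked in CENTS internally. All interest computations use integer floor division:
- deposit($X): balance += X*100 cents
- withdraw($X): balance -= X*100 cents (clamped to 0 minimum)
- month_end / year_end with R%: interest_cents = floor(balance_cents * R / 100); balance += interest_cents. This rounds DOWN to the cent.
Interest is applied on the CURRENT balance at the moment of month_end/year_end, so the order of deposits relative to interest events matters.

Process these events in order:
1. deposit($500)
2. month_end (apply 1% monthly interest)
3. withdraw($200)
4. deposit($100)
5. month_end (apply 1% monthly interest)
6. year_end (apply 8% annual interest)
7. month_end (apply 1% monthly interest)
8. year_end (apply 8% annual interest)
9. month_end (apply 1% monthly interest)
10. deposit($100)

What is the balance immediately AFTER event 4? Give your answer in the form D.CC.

After 1 (deposit($500)): balance=$600.00 total_interest=$0.00
After 2 (month_end (apply 1% monthly interest)): balance=$606.00 total_interest=$6.00
After 3 (withdraw($200)): balance=$406.00 total_interest=$6.00
After 4 (deposit($100)): balance=$506.00 total_interest=$6.00

Answer: 506.00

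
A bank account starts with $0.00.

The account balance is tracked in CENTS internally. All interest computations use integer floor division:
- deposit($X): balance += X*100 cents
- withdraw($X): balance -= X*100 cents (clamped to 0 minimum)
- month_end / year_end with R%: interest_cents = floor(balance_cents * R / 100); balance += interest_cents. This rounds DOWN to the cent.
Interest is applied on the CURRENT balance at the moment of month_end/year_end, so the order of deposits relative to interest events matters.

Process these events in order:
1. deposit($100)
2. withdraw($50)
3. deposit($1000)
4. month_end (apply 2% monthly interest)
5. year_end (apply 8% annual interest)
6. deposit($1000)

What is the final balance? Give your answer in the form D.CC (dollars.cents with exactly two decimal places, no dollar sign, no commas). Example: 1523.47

After 1 (deposit($100)): balance=$100.00 total_interest=$0.00
After 2 (withdraw($50)): balance=$50.00 total_interest=$0.00
After 3 (deposit($1000)): balance=$1050.00 total_interest=$0.00
After 4 (month_end (apply 2% monthly interest)): balance=$1071.00 total_interest=$21.00
After 5 (year_end (apply 8% annual interest)): balance=$1156.68 total_interest=$106.68
After 6 (deposit($1000)): balance=$2156.68 total_interest=$106.68

Answer: 2156.68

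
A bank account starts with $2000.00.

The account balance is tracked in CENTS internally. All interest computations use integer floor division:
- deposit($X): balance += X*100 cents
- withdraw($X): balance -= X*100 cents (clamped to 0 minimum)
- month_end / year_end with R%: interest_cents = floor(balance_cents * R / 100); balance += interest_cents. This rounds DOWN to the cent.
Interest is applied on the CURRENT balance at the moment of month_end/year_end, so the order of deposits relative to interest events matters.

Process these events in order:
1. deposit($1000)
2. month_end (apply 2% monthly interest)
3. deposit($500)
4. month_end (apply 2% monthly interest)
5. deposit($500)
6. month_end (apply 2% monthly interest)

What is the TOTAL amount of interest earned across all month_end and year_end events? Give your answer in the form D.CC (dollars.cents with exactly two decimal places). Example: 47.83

Answer: 213.82

Derivation:
After 1 (deposit($1000)): balance=$3000.00 total_interest=$0.00
After 2 (month_end (apply 2% monthly interest)): balance=$3060.00 total_interest=$60.00
After 3 (deposit($500)): balance=$3560.00 total_interest=$60.00
After 4 (month_end (apply 2% monthly interest)): balance=$3631.20 total_interest=$131.20
After 5 (deposit($500)): balance=$4131.20 total_interest=$131.20
After 6 (month_end (apply 2% monthly interest)): balance=$4213.82 total_interest=$213.82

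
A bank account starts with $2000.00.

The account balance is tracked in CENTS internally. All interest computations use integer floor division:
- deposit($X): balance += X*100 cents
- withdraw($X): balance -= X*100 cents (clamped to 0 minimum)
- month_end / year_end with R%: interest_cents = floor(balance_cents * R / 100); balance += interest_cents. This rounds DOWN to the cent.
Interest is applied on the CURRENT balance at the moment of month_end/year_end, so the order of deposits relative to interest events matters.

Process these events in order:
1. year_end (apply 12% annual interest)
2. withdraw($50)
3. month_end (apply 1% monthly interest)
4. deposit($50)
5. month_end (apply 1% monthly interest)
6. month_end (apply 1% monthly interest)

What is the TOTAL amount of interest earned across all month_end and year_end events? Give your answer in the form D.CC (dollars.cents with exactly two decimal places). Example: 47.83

Answer: 307.35

Derivation:
After 1 (year_end (apply 12% annual interest)): balance=$2240.00 total_interest=$240.00
After 2 (withdraw($50)): balance=$2190.00 total_interest=$240.00
After 3 (month_end (apply 1% monthly interest)): balance=$2211.90 total_interest=$261.90
After 4 (deposit($50)): balance=$2261.90 total_interest=$261.90
After 5 (month_end (apply 1% monthly interest)): balance=$2284.51 total_interest=$284.51
After 6 (month_end (apply 1% monthly interest)): balance=$2307.35 total_interest=$307.35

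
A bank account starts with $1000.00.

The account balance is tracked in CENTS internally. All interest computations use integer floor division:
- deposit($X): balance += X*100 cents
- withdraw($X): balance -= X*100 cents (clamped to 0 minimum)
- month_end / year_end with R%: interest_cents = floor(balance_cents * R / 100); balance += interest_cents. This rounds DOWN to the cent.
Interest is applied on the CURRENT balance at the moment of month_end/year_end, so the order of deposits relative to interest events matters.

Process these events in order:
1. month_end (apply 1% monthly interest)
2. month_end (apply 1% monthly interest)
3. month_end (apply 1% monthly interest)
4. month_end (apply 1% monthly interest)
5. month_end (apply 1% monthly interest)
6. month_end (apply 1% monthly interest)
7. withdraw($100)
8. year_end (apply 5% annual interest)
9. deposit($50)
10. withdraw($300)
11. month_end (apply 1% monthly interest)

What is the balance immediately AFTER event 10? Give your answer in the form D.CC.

After 1 (month_end (apply 1% monthly interest)): balance=$1010.00 total_interest=$10.00
After 2 (month_end (apply 1% monthly interest)): balance=$1020.10 total_interest=$20.10
After 3 (month_end (apply 1% monthly interest)): balance=$1030.30 total_interest=$30.30
After 4 (month_end (apply 1% monthly interest)): balance=$1040.60 total_interest=$40.60
After 5 (month_end (apply 1% monthly interest)): balance=$1051.00 total_interest=$51.00
After 6 (month_end (apply 1% monthly interest)): balance=$1061.51 total_interest=$61.51
After 7 (withdraw($100)): balance=$961.51 total_interest=$61.51
After 8 (year_end (apply 5% annual interest)): balance=$1009.58 total_interest=$109.58
After 9 (deposit($50)): balance=$1059.58 total_interest=$109.58
After 10 (withdraw($300)): balance=$759.58 total_interest=$109.58

Answer: 759.58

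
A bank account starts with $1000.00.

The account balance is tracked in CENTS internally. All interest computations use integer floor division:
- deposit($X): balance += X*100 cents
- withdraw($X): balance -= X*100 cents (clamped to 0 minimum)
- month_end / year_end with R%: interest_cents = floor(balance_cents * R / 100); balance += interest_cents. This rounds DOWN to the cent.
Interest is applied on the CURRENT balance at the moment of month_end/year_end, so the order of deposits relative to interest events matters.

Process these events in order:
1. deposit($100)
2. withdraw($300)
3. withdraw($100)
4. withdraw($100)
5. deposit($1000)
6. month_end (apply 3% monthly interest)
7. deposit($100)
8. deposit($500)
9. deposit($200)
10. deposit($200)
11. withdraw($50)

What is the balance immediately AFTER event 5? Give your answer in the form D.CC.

After 1 (deposit($100)): balance=$1100.00 total_interest=$0.00
After 2 (withdraw($300)): balance=$800.00 total_interest=$0.00
After 3 (withdraw($100)): balance=$700.00 total_interest=$0.00
After 4 (withdraw($100)): balance=$600.00 total_interest=$0.00
After 5 (deposit($1000)): balance=$1600.00 total_interest=$0.00

Answer: 1600.00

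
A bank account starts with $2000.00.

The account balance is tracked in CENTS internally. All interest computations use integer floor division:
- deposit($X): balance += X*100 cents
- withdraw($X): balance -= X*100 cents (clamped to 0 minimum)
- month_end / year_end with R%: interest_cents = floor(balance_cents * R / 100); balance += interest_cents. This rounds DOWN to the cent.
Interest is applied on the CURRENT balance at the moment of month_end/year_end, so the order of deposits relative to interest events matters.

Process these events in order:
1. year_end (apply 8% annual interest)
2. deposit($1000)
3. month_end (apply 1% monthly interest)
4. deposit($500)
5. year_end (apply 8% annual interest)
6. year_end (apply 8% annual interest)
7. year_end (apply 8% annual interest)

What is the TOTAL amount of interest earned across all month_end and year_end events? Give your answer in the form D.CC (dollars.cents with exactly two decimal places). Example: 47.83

After 1 (year_end (apply 8% annual interest)): balance=$2160.00 total_interest=$160.00
After 2 (deposit($1000)): balance=$3160.00 total_interest=$160.00
After 3 (month_end (apply 1% monthly interest)): balance=$3191.60 total_interest=$191.60
After 4 (deposit($500)): balance=$3691.60 total_interest=$191.60
After 5 (year_end (apply 8% annual interest)): balance=$3986.92 total_interest=$486.92
After 6 (year_end (apply 8% annual interest)): balance=$4305.87 total_interest=$805.87
After 7 (year_end (apply 8% annual interest)): balance=$4650.33 total_interest=$1150.33

Answer: 1150.33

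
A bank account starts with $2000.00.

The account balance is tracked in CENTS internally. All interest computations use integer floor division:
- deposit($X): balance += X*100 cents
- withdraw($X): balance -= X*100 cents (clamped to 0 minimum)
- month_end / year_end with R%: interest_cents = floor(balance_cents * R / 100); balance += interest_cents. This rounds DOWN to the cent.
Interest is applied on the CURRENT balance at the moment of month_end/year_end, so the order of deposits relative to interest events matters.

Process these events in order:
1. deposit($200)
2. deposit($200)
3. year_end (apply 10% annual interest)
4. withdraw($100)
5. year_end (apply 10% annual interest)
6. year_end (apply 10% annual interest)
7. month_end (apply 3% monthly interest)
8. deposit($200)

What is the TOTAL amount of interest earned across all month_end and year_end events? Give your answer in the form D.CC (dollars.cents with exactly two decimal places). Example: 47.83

Answer: 865.60

Derivation:
After 1 (deposit($200)): balance=$2200.00 total_interest=$0.00
After 2 (deposit($200)): balance=$2400.00 total_interest=$0.00
After 3 (year_end (apply 10% annual interest)): balance=$2640.00 total_interest=$240.00
After 4 (withdraw($100)): balance=$2540.00 total_interest=$240.00
After 5 (year_end (apply 10% annual interest)): balance=$2794.00 total_interest=$494.00
After 6 (year_end (apply 10% annual interest)): balance=$3073.40 total_interest=$773.40
After 7 (month_end (apply 3% monthly interest)): balance=$3165.60 total_interest=$865.60
After 8 (deposit($200)): balance=$3365.60 total_interest=$865.60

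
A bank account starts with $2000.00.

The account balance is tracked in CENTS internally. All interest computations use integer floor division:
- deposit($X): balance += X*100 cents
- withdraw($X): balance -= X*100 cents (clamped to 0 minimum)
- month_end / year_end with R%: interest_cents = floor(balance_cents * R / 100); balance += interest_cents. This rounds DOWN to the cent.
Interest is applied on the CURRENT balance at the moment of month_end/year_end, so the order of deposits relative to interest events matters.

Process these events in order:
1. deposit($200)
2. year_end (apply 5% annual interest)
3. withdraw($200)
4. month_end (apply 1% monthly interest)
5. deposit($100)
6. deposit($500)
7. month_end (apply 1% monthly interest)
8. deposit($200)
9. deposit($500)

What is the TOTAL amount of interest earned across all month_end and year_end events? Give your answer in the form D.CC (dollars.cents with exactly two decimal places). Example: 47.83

After 1 (deposit($200)): balance=$2200.00 total_interest=$0.00
After 2 (year_end (apply 5% annual interest)): balance=$2310.00 total_interest=$110.00
After 3 (withdraw($200)): balance=$2110.00 total_interest=$110.00
After 4 (month_end (apply 1% monthly interest)): balance=$2131.10 total_interest=$131.10
After 5 (deposit($100)): balance=$2231.10 total_interest=$131.10
After 6 (deposit($500)): balance=$2731.10 total_interest=$131.10
After 7 (month_end (apply 1% monthly interest)): balance=$2758.41 total_interest=$158.41
After 8 (deposit($200)): balance=$2958.41 total_interest=$158.41
After 9 (deposit($500)): balance=$3458.41 total_interest=$158.41

Answer: 158.41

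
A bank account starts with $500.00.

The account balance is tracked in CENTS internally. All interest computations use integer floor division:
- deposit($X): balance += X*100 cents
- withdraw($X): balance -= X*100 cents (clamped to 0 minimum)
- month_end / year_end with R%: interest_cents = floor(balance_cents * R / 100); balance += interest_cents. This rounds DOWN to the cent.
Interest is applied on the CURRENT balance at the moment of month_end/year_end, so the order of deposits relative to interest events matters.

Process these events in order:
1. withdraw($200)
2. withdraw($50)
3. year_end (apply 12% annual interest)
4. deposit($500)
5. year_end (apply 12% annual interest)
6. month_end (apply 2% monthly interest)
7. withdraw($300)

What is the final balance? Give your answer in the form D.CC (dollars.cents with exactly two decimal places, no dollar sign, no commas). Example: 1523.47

After 1 (withdraw($200)): balance=$300.00 total_interest=$0.00
After 2 (withdraw($50)): balance=$250.00 total_interest=$0.00
After 3 (year_end (apply 12% annual interest)): balance=$280.00 total_interest=$30.00
After 4 (deposit($500)): balance=$780.00 total_interest=$30.00
After 5 (year_end (apply 12% annual interest)): balance=$873.60 total_interest=$123.60
After 6 (month_end (apply 2% monthly interest)): balance=$891.07 total_interest=$141.07
After 7 (withdraw($300)): balance=$591.07 total_interest=$141.07

Answer: 591.07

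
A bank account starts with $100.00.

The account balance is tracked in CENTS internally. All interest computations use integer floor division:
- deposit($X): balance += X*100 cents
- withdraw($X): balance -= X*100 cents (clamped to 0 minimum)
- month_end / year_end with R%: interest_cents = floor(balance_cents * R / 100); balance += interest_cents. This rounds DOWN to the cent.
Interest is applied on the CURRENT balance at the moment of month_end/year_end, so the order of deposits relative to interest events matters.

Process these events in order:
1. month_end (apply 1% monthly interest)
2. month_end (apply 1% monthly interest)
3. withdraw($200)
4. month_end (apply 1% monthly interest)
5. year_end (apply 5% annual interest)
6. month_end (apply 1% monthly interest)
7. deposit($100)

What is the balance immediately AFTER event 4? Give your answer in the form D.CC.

Answer: 0.00

Derivation:
After 1 (month_end (apply 1% monthly interest)): balance=$101.00 total_interest=$1.00
After 2 (month_end (apply 1% monthly interest)): balance=$102.01 total_interest=$2.01
After 3 (withdraw($200)): balance=$0.00 total_interest=$2.01
After 4 (month_end (apply 1% monthly interest)): balance=$0.00 total_interest=$2.01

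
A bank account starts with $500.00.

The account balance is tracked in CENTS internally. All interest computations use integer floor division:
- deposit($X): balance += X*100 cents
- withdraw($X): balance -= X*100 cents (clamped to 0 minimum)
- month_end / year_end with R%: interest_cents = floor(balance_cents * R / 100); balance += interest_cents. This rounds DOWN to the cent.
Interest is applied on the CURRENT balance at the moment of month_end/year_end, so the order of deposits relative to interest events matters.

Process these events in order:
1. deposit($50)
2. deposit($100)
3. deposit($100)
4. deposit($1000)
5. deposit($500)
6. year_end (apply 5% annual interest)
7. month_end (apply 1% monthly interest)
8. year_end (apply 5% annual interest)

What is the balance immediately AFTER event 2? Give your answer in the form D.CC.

Answer: 650.00

Derivation:
After 1 (deposit($50)): balance=$550.00 total_interest=$0.00
After 2 (deposit($100)): balance=$650.00 total_interest=$0.00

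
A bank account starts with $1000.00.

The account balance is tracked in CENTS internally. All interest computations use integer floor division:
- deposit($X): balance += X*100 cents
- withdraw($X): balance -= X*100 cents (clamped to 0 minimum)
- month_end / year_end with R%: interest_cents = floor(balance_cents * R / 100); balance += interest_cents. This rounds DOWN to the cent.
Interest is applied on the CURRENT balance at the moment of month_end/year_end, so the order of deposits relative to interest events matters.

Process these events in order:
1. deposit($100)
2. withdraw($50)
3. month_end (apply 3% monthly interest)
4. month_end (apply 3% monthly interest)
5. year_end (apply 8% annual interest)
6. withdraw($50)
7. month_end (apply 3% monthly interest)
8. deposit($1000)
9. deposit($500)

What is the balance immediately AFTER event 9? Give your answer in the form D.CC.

Answer: 2687.64

Derivation:
After 1 (deposit($100)): balance=$1100.00 total_interest=$0.00
After 2 (withdraw($50)): balance=$1050.00 total_interest=$0.00
After 3 (month_end (apply 3% monthly interest)): balance=$1081.50 total_interest=$31.50
After 4 (month_end (apply 3% monthly interest)): balance=$1113.94 total_interest=$63.94
After 5 (year_end (apply 8% annual interest)): balance=$1203.05 total_interest=$153.05
After 6 (withdraw($50)): balance=$1153.05 total_interest=$153.05
After 7 (month_end (apply 3% monthly interest)): balance=$1187.64 total_interest=$187.64
After 8 (deposit($1000)): balance=$2187.64 total_interest=$187.64
After 9 (deposit($500)): balance=$2687.64 total_interest=$187.64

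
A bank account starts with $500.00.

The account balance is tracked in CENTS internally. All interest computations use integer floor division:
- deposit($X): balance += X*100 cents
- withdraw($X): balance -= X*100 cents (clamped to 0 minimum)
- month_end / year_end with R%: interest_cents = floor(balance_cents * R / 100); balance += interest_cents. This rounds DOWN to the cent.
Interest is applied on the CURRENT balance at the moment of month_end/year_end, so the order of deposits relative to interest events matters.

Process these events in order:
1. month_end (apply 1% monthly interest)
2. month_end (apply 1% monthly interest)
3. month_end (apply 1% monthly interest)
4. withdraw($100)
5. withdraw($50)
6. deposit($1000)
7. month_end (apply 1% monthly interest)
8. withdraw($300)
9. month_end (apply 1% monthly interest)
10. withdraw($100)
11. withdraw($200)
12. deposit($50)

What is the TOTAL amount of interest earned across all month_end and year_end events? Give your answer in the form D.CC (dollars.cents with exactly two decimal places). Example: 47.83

After 1 (month_end (apply 1% monthly interest)): balance=$505.00 total_interest=$5.00
After 2 (month_end (apply 1% monthly interest)): balance=$510.05 total_interest=$10.05
After 3 (month_end (apply 1% monthly interest)): balance=$515.15 total_interest=$15.15
After 4 (withdraw($100)): balance=$415.15 total_interest=$15.15
After 5 (withdraw($50)): balance=$365.15 total_interest=$15.15
After 6 (deposit($1000)): balance=$1365.15 total_interest=$15.15
After 7 (month_end (apply 1% monthly interest)): balance=$1378.80 total_interest=$28.80
After 8 (withdraw($300)): balance=$1078.80 total_interest=$28.80
After 9 (month_end (apply 1% monthly interest)): balance=$1089.58 total_interest=$39.58
After 10 (withdraw($100)): balance=$989.58 total_interest=$39.58
After 11 (withdraw($200)): balance=$789.58 total_interest=$39.58
After 12 (deposit($50)): balance=$839.58 total_interest=$39.58

Answer: 39.58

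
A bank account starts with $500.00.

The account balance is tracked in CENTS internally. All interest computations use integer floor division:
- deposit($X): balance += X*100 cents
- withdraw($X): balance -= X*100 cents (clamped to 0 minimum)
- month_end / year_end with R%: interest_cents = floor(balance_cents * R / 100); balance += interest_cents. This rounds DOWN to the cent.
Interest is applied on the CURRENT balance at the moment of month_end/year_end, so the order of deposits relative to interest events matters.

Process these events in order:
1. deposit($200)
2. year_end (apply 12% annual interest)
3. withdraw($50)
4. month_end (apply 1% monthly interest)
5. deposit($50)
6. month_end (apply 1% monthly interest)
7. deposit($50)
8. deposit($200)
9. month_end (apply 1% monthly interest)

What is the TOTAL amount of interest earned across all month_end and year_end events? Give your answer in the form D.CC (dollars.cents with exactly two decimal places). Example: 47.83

After 1 (deposit($200)): balance=$700.00 total_interest=$0.00
After 2 (year_end (apply 12% annual interest)): balance=$784.00 total_interest=$84.00
After 3 (withdraw($50)): balance=$734.00 total_interest=$84.00
After 4 (month_end (apply 1% monthly interest)): balance=$741.34 total_interest=$91.34
After 5 (deposit($50)): balance=$791.34 total_interest=$91.34
After 6 (month_end (apply 1% monthly interest)): balance=$799.25 total_interest=$99.25
After 7 (deposit($50)): balance=$849.25 total_interest=$99.25
After 8 (deposit($200)): balance=$1049.25 total_interest=$99.25
After 9 (month_end (apply 1% monthly interest)): balance=$1059.74 total_interest=$109.74

Answer: 109.74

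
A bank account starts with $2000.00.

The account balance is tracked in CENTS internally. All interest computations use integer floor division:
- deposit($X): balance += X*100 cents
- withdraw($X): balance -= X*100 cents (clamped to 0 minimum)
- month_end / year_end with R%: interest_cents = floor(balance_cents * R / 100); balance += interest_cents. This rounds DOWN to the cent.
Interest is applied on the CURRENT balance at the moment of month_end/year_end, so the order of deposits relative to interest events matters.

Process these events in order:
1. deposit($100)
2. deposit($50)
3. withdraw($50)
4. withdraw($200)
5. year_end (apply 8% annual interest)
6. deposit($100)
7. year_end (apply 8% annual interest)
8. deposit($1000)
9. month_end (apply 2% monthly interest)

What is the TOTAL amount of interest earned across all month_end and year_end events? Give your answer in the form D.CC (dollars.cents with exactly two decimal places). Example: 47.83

After 1 (deposit($100)): balance=$2100.00 total_interest=$0.00
After 2 (deposit($50)): balance=$2150.00 total_interest=$0.00
After 3 (withdraw($50)): balance=$2100.00 total_interest=$0.00
After 4 (withdraw($200)): balance=$1900.00 total_interest=$0.00
After 5 (year_end (apply 8% annual interest)): balance=$2052.00 total_interest=$152.00
After 6 (deposit($100)): balance=$2152.00 total_interest=$152.00
After 7 (year_end (apply 8% annual interest)): balance=$2324.16 total_interest=$324.16
After 8 (deposit($1000)): balance=$3324.16 total_interest=$324.16
After 9 (month_end (apply 2% monthly interest)): balance=$3390.64 total_interest=$390.64

Answer: 390.64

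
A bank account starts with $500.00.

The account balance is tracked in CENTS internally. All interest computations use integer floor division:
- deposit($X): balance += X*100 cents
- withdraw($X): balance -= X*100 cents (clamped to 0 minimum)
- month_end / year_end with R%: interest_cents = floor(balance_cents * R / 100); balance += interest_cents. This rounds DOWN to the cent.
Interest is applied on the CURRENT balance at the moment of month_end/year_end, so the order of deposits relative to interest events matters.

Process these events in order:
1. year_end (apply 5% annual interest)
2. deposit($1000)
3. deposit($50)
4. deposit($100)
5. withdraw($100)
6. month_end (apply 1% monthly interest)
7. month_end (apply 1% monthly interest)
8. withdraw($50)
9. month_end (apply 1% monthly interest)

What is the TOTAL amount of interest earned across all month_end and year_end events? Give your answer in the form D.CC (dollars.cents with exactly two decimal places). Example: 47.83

Answer: 72.21

Derivation:
After 1 (year_end (apply 5% annual interest)): balance=$525.00 total_interest=$25.00
After 2 (deposit($1000)): balance=$1525.00 total_interest=$25.00
After 3 (deposit($50)): balance=$1575.00 total_interest=$25.00
After 4 (deposit($100)): balance=$1675.00 total_interest=$25.00
After 5 (withdraw($100)): balance=$1575.00 total_interest=$25.00
After 6 (month_end (apply 1% monthly interest)): balance=$1590.75 total_interest=$40.75
After 7 (month_end (apply 1% monthly interest)): balance=$1606.65 total_interest=$56.65
After 8 (withdraw($50)): balance=$1556.65 total_interest=$56.65
After 9 (month_end (apply 1% monthly interest)): balance=$1572.21 total_interest=$72.21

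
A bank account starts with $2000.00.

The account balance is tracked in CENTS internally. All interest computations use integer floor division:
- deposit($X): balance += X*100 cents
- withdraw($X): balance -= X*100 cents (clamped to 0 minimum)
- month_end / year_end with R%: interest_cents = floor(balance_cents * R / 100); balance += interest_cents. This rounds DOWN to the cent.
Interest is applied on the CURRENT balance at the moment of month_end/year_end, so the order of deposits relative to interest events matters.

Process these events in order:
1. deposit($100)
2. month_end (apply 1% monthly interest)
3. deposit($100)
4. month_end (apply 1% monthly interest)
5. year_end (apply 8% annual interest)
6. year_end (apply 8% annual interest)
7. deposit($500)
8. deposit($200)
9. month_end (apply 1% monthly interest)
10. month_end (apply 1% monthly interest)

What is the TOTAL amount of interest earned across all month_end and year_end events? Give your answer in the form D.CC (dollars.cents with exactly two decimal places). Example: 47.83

After 1 (deposit($100)): balance=$2100.00 total_interest=$0.00
After 2 (month_end (apply 1% monthly interest)): balance=$2121.00 total_interest=$21.00
After 3 (deposit($100)): balance=$2221.00 total_interest=$21.00
After 4 (month_end (apply 1% monthly interest)): balance=$2243.21 total_interest=$43.21
After 5 (year_end (apply 8% annual interest)): balance=$2422.66 total_interest=$222.66
After 6 (year_end (apply 8% annual interest)): balance=$2616.47 total_interest=$416.47
After 7 (deposit($500)): balance=$3116.47 total_interest=$416.47
After 8 (deposit($200)): balance=$3316.47 total_interest=$416.47
After 9 (month_end (apply 1% monthly interest)): balance=$3349.63 total_interest=$449.63
After 10 (month_end (apply 1% monthly interest)): balance=$3383.12 total_interest=$483.12

Answer: 483.12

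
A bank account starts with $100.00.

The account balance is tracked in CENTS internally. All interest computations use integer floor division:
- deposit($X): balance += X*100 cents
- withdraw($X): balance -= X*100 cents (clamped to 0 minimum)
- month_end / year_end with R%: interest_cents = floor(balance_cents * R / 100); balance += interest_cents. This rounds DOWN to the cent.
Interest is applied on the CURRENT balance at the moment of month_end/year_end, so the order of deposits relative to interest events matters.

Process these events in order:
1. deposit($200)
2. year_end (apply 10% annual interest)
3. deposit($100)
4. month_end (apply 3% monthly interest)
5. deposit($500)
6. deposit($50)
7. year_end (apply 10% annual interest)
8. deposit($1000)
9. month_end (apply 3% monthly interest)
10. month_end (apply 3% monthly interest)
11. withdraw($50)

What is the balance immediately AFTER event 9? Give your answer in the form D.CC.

Answer: 2154.95

Derivation:
After 1 (deposit($200)): balance=$300.00 total_interest=$0.00
After 2 (year_end (apply 10% annual interest)): balance=$330.00 total_interest=$30.00
After 3 (deposit($100)): balance=$430.00 total_interest=$30.00
After 4 (month_end (apply 3% monthly interest)): balance=$442.90 total_interest=$42.90
After 5 (deposit($500)): balance=$942.90 total_interest=$42.90
After 6 (deposit($50)): balance=$992.90 total_interest=$42.90
After 7 (year_end (apply 10% annual interest)): balance=$1092.19 total_interest=$142.19
After 8 (deposit($1000)): balance=$2092.19 total_interest=$142.19
After 9 (month_end (apply 3% monthly interest)): balance=$2154.95 total_interest=$204.95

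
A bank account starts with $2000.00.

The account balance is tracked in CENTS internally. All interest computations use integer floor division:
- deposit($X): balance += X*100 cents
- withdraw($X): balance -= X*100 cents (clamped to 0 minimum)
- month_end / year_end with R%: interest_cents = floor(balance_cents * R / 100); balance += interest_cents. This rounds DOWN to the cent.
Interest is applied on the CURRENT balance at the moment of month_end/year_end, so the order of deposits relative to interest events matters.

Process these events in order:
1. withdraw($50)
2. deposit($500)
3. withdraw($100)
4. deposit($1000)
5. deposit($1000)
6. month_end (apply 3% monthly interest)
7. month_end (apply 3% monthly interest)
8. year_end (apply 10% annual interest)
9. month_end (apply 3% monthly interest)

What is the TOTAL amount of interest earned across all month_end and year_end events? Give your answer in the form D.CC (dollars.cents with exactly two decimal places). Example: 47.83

Answer: 878.69

Derivation:
After 1 (withdraw($50)): balance=$1950.00 total_interest=$0.00
After 2 (deposit($500)): balance=$2450.00 total_interest=$0.00
After 3 (withdraw($100)): balance=$2350.00 total_interest=$0.00
After 4 (deposit($1000)): balance=$3350.00 total_interest=$0.00
After 5 (deposit($1000)): balance=$4350.00 total_interest=$0.00
After 6 (month_end (apply 3% monthly interest)): balance=$4480.50 total_interest=$130.50
After 7 (month_end (apply 3% monthly interest)): balance=$4614.91 total_interest=$264.91
After 8 (year_end (apply 10% annual interest)): balance=$5076.40 total_interest=$726.40
After 9 (month_end (apply 3% monthly interest)): balance=$5228.69 total_interest=$878.69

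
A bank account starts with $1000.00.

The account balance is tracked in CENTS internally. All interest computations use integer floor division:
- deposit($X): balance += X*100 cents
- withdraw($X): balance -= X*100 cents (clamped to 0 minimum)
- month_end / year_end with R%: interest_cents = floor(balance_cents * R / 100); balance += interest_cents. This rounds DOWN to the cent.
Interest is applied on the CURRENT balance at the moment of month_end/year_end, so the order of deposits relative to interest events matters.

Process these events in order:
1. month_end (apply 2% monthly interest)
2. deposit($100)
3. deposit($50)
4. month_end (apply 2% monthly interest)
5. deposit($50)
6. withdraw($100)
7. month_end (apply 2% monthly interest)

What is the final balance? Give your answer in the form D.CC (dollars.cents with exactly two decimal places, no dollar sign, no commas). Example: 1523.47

Answer: 1166.26

Derivation:
After 1 (month_end (apply 2% monthly interest)): balance=$1020.00 total_interest=$20.00
After 2 (deposit($100)): balance=$1120.00 total_interest=$20.00
After 3 (deposit($50)): balance=$1170.00 total_interest=$20.00
After 4 (month_end (apply 2% monthly interest)): balance=$1193.40 total_interest=$43.40
After 5 (deposit($50)): balance=$1243.40 total_interest=$43.40
After 6 (withdraw($100)): balance=$1143.40 total_interest=$43.40
After 7 (month_end (apply 2% monthly interest)): balance=$1166.26 total_interest=$66.26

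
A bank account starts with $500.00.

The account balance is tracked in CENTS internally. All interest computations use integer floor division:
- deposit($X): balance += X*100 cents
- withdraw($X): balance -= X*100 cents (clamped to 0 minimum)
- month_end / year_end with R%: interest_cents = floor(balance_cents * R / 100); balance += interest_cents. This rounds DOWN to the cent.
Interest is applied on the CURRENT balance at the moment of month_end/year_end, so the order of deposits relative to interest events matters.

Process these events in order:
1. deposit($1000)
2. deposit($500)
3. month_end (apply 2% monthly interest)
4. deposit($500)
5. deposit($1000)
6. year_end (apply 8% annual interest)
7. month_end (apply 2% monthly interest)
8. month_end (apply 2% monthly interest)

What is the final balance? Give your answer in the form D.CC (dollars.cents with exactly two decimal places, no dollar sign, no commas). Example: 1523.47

After 1 (deposit($1000)): balance=$1500.00 total_interest=$0.00
After 2 (deposit($500)): balance=$2000.00 total_interest=$0.00
After 3 (month_end (apply 2% monthly interest)): balance=$2040.00 total_interest=$40.00
After 4 (deposit($500)): balance=$2540.00 total_interest=$40.00
After 5 (deposit($1000)): balance=$3540.00 total_interest=$40.00
After 6 (year_end (apply 8% annual interest)): balance=$3823.20 total_interest=$323.20
After 7 (month_end (apply 2% monthly interest)): balance=$3899.66 total_interest=$399.66
After 8 (month_end (apply 2% monthly interest)): balance=$3977.65 total_interest=$477.65

Answer: 3977.65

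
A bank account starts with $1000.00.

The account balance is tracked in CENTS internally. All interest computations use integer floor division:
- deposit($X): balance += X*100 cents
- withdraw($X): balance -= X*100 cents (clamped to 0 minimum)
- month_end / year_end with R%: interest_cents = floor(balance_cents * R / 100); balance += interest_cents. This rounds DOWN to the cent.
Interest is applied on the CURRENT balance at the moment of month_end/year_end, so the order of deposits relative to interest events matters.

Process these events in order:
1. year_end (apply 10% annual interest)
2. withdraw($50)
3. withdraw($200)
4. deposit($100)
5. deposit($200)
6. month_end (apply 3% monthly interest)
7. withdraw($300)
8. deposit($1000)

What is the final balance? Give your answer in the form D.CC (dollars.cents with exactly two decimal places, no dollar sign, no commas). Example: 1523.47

After 1 (year_end (apply 10% annual interest)): balance=$1100.00 total_interest=$100.00
After 2 (withdraw($50)): balance=$1050.00 total_interest=$100.00
After 3 (withdraw($200)): balance=$850.00 total_interest=$100.00
After 4 (deposit($100)): balance=$950.00 total_interest=$100.00
After 5 (deposit($200)): balance=$1150.00 total_interest=$100.00
After 6 (month_end (apply 3% monthly interest)): balance=$1184.50 total_interest=$134.50
After 7 (withdraw($300)): balance=$884.50 total_interest=$134.50
After 8 (deposit($1000)): balance=$1884.50 total_interest=$134.50

Answer: 1884.50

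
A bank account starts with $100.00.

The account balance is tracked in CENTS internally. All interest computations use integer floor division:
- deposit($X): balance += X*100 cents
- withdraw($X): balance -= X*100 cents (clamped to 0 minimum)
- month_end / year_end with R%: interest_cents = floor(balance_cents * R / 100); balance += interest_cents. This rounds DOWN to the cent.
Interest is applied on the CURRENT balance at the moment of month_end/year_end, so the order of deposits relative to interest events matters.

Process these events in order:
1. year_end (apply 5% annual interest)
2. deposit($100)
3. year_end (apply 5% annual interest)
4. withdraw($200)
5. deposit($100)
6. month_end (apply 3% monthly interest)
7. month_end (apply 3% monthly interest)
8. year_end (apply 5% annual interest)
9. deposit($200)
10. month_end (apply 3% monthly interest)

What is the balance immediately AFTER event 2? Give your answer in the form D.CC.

Answer: 205.00

Derivation:
After 1 (year_end (apply 5% annual interest)): balance=$105.00 total_interest=$5.00
After 2 (deposit($100)): balance=$205.00 total_interest=$5.00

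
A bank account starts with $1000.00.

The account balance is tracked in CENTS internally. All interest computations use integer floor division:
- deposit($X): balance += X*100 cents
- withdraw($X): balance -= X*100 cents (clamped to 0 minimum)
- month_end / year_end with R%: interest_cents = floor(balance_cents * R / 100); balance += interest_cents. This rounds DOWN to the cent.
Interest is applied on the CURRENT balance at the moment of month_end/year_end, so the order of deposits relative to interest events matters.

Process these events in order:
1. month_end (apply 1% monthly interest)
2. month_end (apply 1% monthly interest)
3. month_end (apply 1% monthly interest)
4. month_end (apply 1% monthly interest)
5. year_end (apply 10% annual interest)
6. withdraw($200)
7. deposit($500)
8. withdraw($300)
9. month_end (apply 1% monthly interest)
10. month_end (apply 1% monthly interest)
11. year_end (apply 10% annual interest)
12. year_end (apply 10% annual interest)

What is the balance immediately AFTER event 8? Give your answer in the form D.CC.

Answer: 1144.66

Derivation:
After 1 (month_end (apply 1% monthly interest)): balance=$1010.00 total_interest=$10.00
After 2 (month_end (apply 1% monthly interest)): balance=$1020.10 total_interest=$20.10
After 3 (month_end (apply 1% monthly interest)): balance=$1030.30 total_interest=$30.30
After 4 (month_end (apply 1% monthly interest)): balance=$1040.60 total_interest=$40.60
After 5 (year_end (apply 10% annual interest)): balance=$1144.66 total_interest=$144.66
After 6 (withdraw($200)): balance=$944.66 total_interest=$144.66
After 7 (deposit($500)): balance=$1444.66 total_interest=$144.66
After 8 (withdraw($300)): balance=$1144.66 total_interest=$144.66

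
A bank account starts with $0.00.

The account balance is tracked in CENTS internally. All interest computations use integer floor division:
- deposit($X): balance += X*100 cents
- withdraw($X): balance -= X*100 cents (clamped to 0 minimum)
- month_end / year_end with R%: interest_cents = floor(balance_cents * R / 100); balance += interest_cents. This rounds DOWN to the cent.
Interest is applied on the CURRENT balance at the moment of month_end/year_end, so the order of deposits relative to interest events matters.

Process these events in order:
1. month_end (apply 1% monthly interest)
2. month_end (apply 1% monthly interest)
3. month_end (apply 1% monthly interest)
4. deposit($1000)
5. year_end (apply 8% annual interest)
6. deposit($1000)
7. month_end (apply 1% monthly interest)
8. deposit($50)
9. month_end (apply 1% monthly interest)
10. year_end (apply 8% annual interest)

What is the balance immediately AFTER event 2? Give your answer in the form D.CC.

Answer: 0.00

Derivation:
After 1 (month_end (apply 1% monthly interest)): balance=$0.00 total_interest=$0.00
After 2 (month_end (apply 1% monthly interest)): balance=$0.00 total_interest=$0.00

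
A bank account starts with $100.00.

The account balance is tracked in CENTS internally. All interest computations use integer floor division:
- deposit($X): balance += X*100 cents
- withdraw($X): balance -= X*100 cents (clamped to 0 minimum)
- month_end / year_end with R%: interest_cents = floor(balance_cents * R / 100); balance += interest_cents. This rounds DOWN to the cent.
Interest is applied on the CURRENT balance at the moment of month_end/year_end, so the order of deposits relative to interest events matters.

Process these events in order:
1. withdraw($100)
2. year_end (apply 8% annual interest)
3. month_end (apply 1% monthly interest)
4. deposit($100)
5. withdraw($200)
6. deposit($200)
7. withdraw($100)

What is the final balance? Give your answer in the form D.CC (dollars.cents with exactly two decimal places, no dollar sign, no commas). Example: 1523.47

After 1 (withdraw($100)): balance=$0.00 total_interest=$0.00
After 2 (year_end (apply 8% annual interest)): balance=$0.00 total_interest=$0.00
After 3 (month_end (apply 1% monthly interest)): balance=$0.00 total_interest=$0.00
After 4 (deposit($100)): balance=$100.00 total_interest=$0.00
After 5 (withdraw($200)): balance=$0.00 total_interest=$0.00
After 6 (deposit($200)): balance=$200.00 total_interest=$0.00
After 7 (withdraw($100)): balance=$100.00 total_interest=$0.00

Answer: 100.00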